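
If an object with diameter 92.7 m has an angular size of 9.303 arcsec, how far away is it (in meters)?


D = size / theta_rad, theta_rad = 9.303 * pi/(180*3600) = 4.510e-05, D = 2.055e+06

2.055e+06 m


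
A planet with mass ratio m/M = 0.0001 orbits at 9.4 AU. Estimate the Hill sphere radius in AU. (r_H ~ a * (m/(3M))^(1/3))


r_H = a * (m/3M)^(1/3) = 9.4 * (0.0001/3)^(1/3) = 0.3025

0.3025 AU


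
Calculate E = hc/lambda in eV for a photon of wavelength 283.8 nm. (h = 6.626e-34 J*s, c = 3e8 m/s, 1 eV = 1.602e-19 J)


E = hc/lambda = 6.626e-34 * 3e8 / 2.838e-07 = 7.004e-19 J = 4.3722 eV

4.3722 eV


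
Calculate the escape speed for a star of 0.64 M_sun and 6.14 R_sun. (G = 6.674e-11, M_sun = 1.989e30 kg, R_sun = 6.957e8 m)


M = 0.64 * 1.989e30 kg = 1.27296e+30 kg; R = 6.14 * 6.957e8 m = 4.271598e+09 m. v_esc = sqrt(2GM/R) = sqrt(2 * 6.674e-11 * 1.27296e+30 / 4.271598e+09) = 199443.6852

199443.6852 m/s


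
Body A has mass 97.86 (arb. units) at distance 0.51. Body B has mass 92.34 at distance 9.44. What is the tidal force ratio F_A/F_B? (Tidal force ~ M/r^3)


Ratio = (M1/r1^3) / (M2/r2^3) = (97.86/0.51^3) / (92.34/9.44^3) = 6720.7973

6720.7973


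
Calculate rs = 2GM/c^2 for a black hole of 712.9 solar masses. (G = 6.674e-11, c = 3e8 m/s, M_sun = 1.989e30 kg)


M = 712.9 * 1.989e30 kg = 1.4179581e+33 kg. rs = 2GM/c^2 = 2 * 6.674e-11 * 1.4179581e+33 / (3e8)^2 = 2.103e+06

2.103e+06 m


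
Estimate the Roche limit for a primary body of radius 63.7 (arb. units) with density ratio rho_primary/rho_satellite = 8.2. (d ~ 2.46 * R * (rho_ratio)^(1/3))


d_Roche = 2.46 * 63.7 * 8.2^(1/3) = 315.9942

315.9942


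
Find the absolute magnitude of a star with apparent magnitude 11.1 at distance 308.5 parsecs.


M = m - 5*log10(d) + 5 = 11.1 - 5*log10(308.5) + 5 = 3.6537

3.6537


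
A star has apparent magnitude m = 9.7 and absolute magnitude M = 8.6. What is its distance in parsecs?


d = 10^((m - M + 5)/5) = 10^((9.7 - 8.6 + 5)/5) = 16.5959

16.5959 pc


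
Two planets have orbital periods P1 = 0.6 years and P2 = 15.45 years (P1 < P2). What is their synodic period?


1/P_syn = |1/P1 - 1/P2| = |1/0.6 - 1/15.45| => P_syn = 0.6242

0.6242 years


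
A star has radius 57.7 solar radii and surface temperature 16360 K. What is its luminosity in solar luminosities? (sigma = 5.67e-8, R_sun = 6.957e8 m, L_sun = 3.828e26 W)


R = 57.7 * 6.957e8 m = 4.014189e+10 m. L = 4*pi*R^2*sigma*T^4 = 4*pi*(4.014189e+10)^2 * 5.67e-8 * 16360^4 = 8.224731958e+31 W. L/L_sun = 8.224731958e+31 / 3.828e26 = 214857.1567

214857.1567 L_sun


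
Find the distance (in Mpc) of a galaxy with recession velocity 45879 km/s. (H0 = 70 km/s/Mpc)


d = v / H0 = 45879 / 70 = 655.4143

655.4143 Mpc


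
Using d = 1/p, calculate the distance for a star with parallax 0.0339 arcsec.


d = 1/p = 1/0.0339 = 29.4985

29.4985 pc


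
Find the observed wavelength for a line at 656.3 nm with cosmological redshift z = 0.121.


lam_obs = lam_emit * (1 + z) = 656.3 * (1 + 0.121) = 735.7123

735.7123 nm


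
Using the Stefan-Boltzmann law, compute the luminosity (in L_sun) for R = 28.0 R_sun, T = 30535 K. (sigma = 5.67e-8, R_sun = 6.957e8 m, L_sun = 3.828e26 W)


R = 28.0 * 6.957e8 m = 1.94796e+10 m. L = 4*pi*R^2*sigma*T^4 = 4*pi*(1.94796e+10)^2 * 5.67e-8 * 30535^4 = 2.350415755e+32 W. L/L_sun = 2.350415755e+32 / 3.828e26 = 614006.2057

614006.2057 L_sun


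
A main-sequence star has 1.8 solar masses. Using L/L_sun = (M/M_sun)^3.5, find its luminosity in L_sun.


L/L_sun = (M/M_sun)^3.5 = 1.8^3.5 = 7.8244

7.8244 L_sun


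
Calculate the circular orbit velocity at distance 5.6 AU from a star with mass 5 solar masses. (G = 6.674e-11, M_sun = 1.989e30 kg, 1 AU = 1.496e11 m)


v = sqrt(GM/r) = sqrt(6.674e-11 * 9.945e+30 / 8.378e+11) = 28147.2315

28147.2315 m/s


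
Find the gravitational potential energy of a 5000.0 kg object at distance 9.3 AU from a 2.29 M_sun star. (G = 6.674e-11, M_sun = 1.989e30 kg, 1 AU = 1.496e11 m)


M = 2.29 * 1.989e30 kg = 4.55481e+30 kg; r = 9.3 AU * 1.496e11 m/AU = 1.39128e+12 m. U = -GM*m/r = -(6.674e-11 * 4.55481e+30 * 5000.0) / 1.39128e+12 = -1.092e+12

-1.092e+12 J


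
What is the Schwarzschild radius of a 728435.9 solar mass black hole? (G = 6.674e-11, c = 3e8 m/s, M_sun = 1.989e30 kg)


M = 728435.9 * 1.989e30 kg = 1.448859005e+36 kg. rs = 2GM/c^2 = 2 * 6.674e-11 * 1.448859005e+36 / (3e8)^2 = 2.149e+09

2.149e+09 m


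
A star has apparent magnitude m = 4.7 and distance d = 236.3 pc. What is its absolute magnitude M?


M = m - 5*log10(d) + 5 = 4.7 - 5*log10(236.3) + 5 = -2.1673

-2.1673


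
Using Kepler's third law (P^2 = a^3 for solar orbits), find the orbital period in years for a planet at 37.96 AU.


P = a^(3/2) = 37.96^1.5 = 233.878

233.878 years


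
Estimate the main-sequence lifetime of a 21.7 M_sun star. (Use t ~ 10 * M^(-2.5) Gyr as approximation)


t = 10 * M^(-2.5) = 10 * 21.7^(-2.5) = 0.0046

0.0046 Gyr


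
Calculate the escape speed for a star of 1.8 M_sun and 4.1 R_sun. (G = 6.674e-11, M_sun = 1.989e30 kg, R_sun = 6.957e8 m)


M = 1.8 * 1.989e30 kg = 3.5802e+30 kg; R = 4.1 * 6.957e8 m = 2.85237e+09 m. v_esc = sqrt(2GM/R) = sqrt(2 * 6.674e-11 * 3.5802e+30 / 2.85237e+09) = 409316.0864

409316.0864 m/s


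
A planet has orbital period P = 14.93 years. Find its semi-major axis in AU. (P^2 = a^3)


a = P^(2/3) = 14.93^(2/3) = 6.0633

6.0633 AU


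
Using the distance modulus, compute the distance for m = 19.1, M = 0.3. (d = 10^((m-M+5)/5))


d = 10^((m - M + 5)/5) = 10^((19.1 - 0.3 + 5)/5) = 57543.9937

57543.9937 pc


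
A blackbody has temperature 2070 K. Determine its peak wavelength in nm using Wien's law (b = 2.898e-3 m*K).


lam_max = b / T = 2.898e-3 / 2070 = 1.400e-06 m = 1400.0 nm

1400.0 nm


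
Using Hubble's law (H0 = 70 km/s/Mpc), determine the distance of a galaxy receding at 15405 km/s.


d = v / H0 = 15405 / 70 = 220.0714

220.0714 Mpc


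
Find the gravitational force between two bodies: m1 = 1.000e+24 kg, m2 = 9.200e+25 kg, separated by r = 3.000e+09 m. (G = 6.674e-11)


F = G*m1*m2/r^2 = 6.674e-11 * 1.000e+24 * 9.200e+25 / (3.000e+09)^2 = 6.674e-11 * 9.200e+49 / 9.000e+18 = 6.822e+20

6.822e+20 N


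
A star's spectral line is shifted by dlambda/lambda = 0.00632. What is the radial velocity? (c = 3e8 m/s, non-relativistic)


v = (dlambda/lambda) * c = 0.00632 * 3e8 = 1.896e+06

1.896e+06 m/s


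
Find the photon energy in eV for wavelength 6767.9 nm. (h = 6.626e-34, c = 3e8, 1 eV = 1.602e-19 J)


E = hc/lambda = 6.626e-34 * 3e8 / 6.768e-06 = 2.937e-20 J = 0.1833 eV

0.1833 eV


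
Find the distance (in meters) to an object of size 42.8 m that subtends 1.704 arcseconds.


D = size / theta_rad, theta_rad = 1.704 * pi/(180*3600) = 8.261e-06, D = 5.181e+06

5.181e+06 m


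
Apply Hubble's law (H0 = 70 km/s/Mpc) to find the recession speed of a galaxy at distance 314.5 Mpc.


v = H0 * d = 70 * 314.5 = 22015.0

22015.0 km/s


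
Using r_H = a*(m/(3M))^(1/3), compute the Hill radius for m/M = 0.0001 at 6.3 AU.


r_H = a * (m/3M)^(1/3) = 6.3 * (0.0001/3)^(1/3) = 0.2028

0.2028 AU


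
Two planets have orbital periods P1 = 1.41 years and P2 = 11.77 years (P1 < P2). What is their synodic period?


1/P_syn = |1/P1 - 1/P2| = |1/1.41 - 1/11.77| => P_syn = 1.6019

1.6019 years


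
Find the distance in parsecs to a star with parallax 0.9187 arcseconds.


d = 1/p = 1/0.9187 = 1.0885

1.0885 pc


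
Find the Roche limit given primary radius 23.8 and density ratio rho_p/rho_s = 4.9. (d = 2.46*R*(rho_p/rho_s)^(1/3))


d_Roche = 2.46 * 23.8 * 4.9^(1/3) = 99.4437

99.4437


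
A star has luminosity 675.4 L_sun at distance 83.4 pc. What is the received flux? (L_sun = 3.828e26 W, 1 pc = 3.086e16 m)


F = L / (4*pi*d^2) = 2.585e+29 / (4*pi*(2.574e+18)^2) = 3.106e-09

3.106e-09 W/m^2


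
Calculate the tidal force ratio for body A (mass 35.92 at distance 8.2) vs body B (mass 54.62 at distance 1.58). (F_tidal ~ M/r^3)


Ratio = (M1/r1^3) / (M2/r2^3) = (35.92/8.2^3) / (54.62/1.58^3) = 0.0047

0.0047


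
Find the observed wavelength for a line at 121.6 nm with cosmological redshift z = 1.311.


lam_obs = lam_emit * (1 + z) = 121.6 * (1 + 1.311) = 281.0176

281.0176 nm


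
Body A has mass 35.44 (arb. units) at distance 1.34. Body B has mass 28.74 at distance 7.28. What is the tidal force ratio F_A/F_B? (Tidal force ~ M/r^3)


Ratio = (M1/r1^3) / (M2/r2^3) = (35.44/1.34^3) / (28.74/7.28^3) = 197.7364

197.7364


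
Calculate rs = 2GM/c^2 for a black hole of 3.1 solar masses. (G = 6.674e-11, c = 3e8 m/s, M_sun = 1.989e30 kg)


M = 3.1 * 1.989e30 kg = 6.1659e+30 kg. rs = 2GM/c^2 = 2 * 6.674e-11 * 6.1659e+30 / (3e8)^2 = 9144.7148

9144.7148 m


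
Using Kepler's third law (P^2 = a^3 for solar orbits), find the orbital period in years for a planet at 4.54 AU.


P = a^(3/2) = 4.54^1.5 = 9.6735

9.6735 years


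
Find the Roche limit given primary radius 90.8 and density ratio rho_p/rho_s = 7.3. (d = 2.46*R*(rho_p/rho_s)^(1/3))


d_Roche = 2.46 * 90.8 * 7.3^(1/3) = 433.3065

433.3065


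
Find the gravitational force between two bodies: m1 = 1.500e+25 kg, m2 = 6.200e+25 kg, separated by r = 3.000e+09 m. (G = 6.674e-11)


F = G*m1*m2/r^2 = 6.674e-11 * 1.500e+25 * 6.200e+25 / (3.000e+09)^2 = 6.674e-11 * 9.300e+50 / 9.000e+18 = 6.896e+21

6.896e+21 N


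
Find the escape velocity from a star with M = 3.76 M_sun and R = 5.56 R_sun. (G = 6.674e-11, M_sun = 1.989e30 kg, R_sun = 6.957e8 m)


M = 3.76 * 1.989e30 kg = 7.47864e+30 kg; R = 5.56 * 6.957e8 m = 3.868092e+09 m. v_esc = sqrt(2GM/R) = sqrt(2 * 6.674e-11 * 7.47864e+30 / 3.868092e+09) = 508008.5428

508008.5428 m/s


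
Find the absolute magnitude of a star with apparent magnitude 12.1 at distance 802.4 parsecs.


M = m - 5*log10(d) + 5 = 12.1 - 5*log10(802.4) + 5 = 2.578

2.578


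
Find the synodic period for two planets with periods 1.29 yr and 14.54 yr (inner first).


1/P_syn = |1/P1 - 1/P2| = |1/1.29 - 1/14.54| => P_syn = 1.4156

1.4156 years


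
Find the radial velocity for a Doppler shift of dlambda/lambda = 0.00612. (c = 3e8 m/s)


v = (dlambda/lambda) * c = 0.00612 * 3e8 = 1.836e+06

1.836e+06 m/s


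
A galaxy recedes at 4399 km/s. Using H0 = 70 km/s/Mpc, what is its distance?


d = v / H0 = 4399 / 70 = 62.8429

62.8429 Mpc


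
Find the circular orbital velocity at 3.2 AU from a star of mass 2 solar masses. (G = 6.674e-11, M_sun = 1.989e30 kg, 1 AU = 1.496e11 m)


v = sqrt(GM/r) = sqrt(6.674e-11 * 3.978e+30 / 4.787e+11) = 23549.6634

23549.6634 m/s


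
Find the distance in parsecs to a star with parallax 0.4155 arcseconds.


d = 1/p = 1/0.4155 = 2.4067

2.4067 pc


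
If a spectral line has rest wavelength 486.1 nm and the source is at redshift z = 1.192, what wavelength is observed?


lam_obs = lam_emit * (1 + z) = 486.1 * (1 + 1.192) = 1065.5312

1065.5312 nm


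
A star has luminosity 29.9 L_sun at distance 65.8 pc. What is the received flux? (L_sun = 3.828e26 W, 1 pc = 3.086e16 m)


F = L / (4*pi*d^2) = 1.145e+28 / (4*pi*(2.031e+18)^2) = 2.209e-10

2.209e-10 W/m^2


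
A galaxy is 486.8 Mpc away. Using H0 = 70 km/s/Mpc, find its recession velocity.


v = H0 * d = 70 * 486.8 = 34076.0

34076.0 km/s


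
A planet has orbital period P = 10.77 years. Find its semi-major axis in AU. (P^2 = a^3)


a = P^(2/3) = 10.77^(2/3) = 4.8769

4.8769 AU


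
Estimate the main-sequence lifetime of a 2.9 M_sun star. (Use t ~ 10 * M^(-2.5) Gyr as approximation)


t = 10 * M^(-2.5) = 10 * 2.9^(-2.5) = 0.6982

0.6982 Gyr


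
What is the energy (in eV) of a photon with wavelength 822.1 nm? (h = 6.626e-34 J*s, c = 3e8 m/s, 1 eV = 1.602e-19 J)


E = hc/lambda = 6.626e-34 * 3e8 / 8.221e-07 = 2.418e-19 J = 1.5093 eV

1.5093 eV


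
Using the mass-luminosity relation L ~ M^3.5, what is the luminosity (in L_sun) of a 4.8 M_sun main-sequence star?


L/L_sun = (M/M_sun)^3.5 = 4.8^3.5 = 242.2949

242.2949 L_sun


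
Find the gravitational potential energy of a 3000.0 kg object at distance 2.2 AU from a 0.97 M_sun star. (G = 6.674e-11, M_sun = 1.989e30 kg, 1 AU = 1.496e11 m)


M = 0.97 * 1.989e30 kg = 1.92933e+30 kg; r = 2.2 AU * 1.496e11 m/AU = 3.2912e+11 m. U = -GM*m/r = -(6.674e-11 * 1.92933e+30 * 3000.0) / 3.2912e+11 = -1.174e+12

-1.174e+12 J


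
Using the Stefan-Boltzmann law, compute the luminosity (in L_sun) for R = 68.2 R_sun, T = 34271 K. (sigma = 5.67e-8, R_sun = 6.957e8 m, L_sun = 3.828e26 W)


R = 68.2 * 6.957e8 m = 4.744674e+10 m. L = 4*pi*R^2*sigma*T^4 = 4*pi*(4.744674e+10)^2 * 5.67e-8 * 34271^4 = 2.21265033e+33 W. L/L_sun = 2.21265033e+33 / 3.828e26 = 5.780e+06

5.780e+06 L_sun


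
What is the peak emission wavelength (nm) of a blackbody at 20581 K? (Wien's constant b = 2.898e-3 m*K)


lam_max = b / T = 2.898e-3 / 20581 = 1.408e-07 m = 140.8095 nm

140.8095 nm


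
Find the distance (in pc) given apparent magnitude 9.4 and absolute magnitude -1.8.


d = 10^((m - M + 5)/5) = 10^((9.4 - -1.8 + 5)/5) = 1737.8008

1737.8008 pc


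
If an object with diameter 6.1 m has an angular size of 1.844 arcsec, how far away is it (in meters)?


D = size / theta_rad, theta_rad = 1.844 * pi/(180*3600) = 8.940e-06, D = 682329.3482

682329.3482 m


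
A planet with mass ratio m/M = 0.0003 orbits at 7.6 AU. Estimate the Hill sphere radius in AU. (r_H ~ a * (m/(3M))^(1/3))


r_H = a * (m/3M)^(1/3) = 7.6 * (0.0003/3)^(1/3) = 0.3528

0.3528 AU


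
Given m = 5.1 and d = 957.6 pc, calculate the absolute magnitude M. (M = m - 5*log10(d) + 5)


M = m - 5*log10(d) + 5 = 5.1 - 5*log10(957.6) + 5 = -4.8059

-4.8059


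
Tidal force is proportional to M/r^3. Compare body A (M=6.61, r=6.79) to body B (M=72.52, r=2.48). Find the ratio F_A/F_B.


Ratio = (M1/r1^3) / (M2/r2^3) = (6.61/6.79^3) / (72.52/2.48^3) = 0.0044

0.0044


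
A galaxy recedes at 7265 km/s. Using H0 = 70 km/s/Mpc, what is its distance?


d = v / H0 = 7265 / 70 = 103.7857

103.7857 Mpc


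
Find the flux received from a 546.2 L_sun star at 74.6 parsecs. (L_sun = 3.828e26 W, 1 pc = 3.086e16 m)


F = L / (4*pi*d^2) = 2.091e+29 / (4*pi*(2.302e+18)^2) = 3.139e-09

3.139e-09 W/m^2


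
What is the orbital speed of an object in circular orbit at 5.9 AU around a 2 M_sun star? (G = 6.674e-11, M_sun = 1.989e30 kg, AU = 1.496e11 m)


v = sqrt(GM/r) = sqrt(6.674e-11 * 3.978e+30 / 8.826e+11) = 17343.3779

17343.3779 m/s


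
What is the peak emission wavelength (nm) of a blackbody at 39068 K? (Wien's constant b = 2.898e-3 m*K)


lam_max = b / T = 2.898e-3 / 39068 = 7.418e-08 m = 74.1784 nm

74.1784 nm


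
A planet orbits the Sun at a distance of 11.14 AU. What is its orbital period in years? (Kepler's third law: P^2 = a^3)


P = a^(3/2) = 11.14^1.5 = 37.1816

37.1816 years


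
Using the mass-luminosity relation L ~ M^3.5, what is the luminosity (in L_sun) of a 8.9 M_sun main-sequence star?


L/L_sun = (M/M_sun)^3.5 = 8.9^3.5 = 2103.1247

2103.1247 L_sun


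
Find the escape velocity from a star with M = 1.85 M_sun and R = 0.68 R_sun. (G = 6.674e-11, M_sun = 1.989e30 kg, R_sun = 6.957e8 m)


M = 1.85 * 1.989e30 kg = 3.67965e+30 kg; R = 0.68 * 6.957e8 m = 4.73076e+08 m. v_esc = sqrt(2GM/R) = sqrt(2 * 6.674e-11 * 3.67965e+30 / 4.73076e+08) = 1.019e+06

1.019e+06 m/s


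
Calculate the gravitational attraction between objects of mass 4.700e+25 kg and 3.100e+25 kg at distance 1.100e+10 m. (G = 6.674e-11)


F = G*m1*m2/r^2 = 6.674e-11 * 4.700e+25 * 3.100e+25 / (1.100e+10)^2 = 6.674e-11 * 1.457e+51 / 1.210e+20 = 8.036e+20

8.036e+20 N


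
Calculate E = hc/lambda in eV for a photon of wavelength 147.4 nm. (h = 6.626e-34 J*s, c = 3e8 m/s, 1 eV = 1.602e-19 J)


E = hc/lambda = 6.626e-34 * 3e8 / 1.474e-07 = 1.349e-18 J = 8.4181 eV

8.4181 eV


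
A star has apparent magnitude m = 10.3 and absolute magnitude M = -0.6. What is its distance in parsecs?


d = 10^((m - M + 5)/5) = 10^((10.3 - -0.6 + 5)/5) = 1513.5612

1513.5612 pc


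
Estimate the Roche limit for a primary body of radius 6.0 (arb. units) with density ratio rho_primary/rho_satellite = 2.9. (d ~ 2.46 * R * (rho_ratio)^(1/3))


d_Roche = 2.46 * 6.0 * 2.9^(1/3) = 21.0484

21.0484


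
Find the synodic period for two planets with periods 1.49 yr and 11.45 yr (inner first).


1/P_syn = |1/P1 - 1/P2| = |1/1.49 - 1/11.45| => P_syn = 1.7129

1.7129 years


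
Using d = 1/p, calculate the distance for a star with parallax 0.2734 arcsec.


d = 1/p = 1/0.2734 = 3.6576

3.6576 pc


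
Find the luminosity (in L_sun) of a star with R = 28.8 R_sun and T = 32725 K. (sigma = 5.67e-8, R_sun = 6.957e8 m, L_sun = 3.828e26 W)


R = 28.8 * 6.957e8 m = 2.003616e+10 m. L = 4*pi*R^2*sigma*T^4 = 4*pi*(2.003616e+10)^2 * 5.67e-8 * 32725^4 = 3.280503656e+32 W. L/L_sun = 3.280503656e+32 / 3.828e26 = 856975.8766

856975.8766 L_sun


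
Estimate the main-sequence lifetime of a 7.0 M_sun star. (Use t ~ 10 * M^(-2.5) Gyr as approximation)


t = 10 * M^(-2.5) = 10 * 7.0^(-2.5) = 0.0771

0.0771 Gyr


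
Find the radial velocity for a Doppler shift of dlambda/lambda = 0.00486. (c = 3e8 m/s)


v = (dlambda/lambda) * c = 0.00486 * 3e8 = 1.458e+06

1.458e+06 m/s


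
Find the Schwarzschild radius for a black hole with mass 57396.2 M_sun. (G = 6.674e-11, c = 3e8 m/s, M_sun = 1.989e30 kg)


M = 57396.2 * 1.989e30 kg = 1.141610418e+35 kg. rs = 2GM/c^2 = 2 * 6.674e-11 * 1.141610418e+35 / (3e8)^2 = 1.693e+08

1.693e+08 m


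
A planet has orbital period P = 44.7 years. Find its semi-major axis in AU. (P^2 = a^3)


a = P^(2/3) = 44.7^(2/3) = 12.5952

12.5952 AU


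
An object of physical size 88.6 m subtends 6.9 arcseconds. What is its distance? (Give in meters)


D = size / theta_rad, theta_rad = 6.9 * pi/(180*3600) = 3.345e-05, D = 2.649e+06

2.649e+06 m


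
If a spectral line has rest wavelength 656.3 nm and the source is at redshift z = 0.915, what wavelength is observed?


lam_obs = lam_emit * (1 + z) = 656.3 * (1 + 0.915) = 1256.8145

1256.8145 nm


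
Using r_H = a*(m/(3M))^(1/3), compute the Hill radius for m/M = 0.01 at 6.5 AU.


r_H = a * (m/3M)^(1/3) = 6.5 * (0.01/3)^(1/3) = 0.971

0.971 AU


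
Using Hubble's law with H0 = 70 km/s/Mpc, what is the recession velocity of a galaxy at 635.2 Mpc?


v = H0 * d = 70 * 635.2 = 44464.0

44464.0 km/s


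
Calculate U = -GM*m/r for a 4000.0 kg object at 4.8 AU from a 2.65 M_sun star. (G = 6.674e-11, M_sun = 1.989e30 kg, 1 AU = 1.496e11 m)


M = 2.65 * 1.989e30 kg = 5.27085e+30 kg; r = 4.8 AU * 1.496e11 m/AU = 7.1808e+11 m. U = -GM*m/r = -(6.674e-11 * 5.27085e+30 * 4000.0) / 7.1808e+11 = -1.960e+12

-1.960e+12 J


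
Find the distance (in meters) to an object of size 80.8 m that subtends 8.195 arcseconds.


D = size / theta_rad, theta_rad = 8.195 * pi/(180*3600) = 3.973e-05, D = 2.034e+06

2.034e+06 m


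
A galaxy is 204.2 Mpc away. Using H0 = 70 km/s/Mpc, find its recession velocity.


v = H0 * d = 70 * 204.2 = 14294.0

14294.0 km/s


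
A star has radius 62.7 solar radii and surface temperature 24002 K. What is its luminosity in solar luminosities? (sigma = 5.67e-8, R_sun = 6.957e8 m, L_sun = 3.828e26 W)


R = 62.7 * 6.957e8 m = 4.362039e+10 m. L = 4*pi*R^2*sigma*T^4 = 4*pi*(4.362039e+10)^2 * 5.67e-8 * 24002^4 = 4.4994739e+32 W. L/L_sun = 4.4994739e+32 / 3.828e26 = 1.175e+06

1.175e+06 L_sun


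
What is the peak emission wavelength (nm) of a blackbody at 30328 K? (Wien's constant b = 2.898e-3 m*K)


lam_max = b / T = 2.898e-3 / 30328 = 9.556e-08 m = 95.5553 nm

95.5553 nm


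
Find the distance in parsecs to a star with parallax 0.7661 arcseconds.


d = 1/p = 1/0.7661 = 1.3053

1.3053 pc


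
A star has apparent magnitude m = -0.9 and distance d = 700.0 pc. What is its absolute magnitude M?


M = m - 5*log10(d) + 5 = -0.9 - 5*log10(700.0) + 5 = -10.1255

-10.1255


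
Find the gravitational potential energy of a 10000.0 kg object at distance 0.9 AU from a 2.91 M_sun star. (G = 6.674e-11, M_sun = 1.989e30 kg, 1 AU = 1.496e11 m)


M = 2.91 * 1.989e30 kg = 5.78799e+30 kg; r = 0.9 AU * 1.496e11 m/AU = 1.3464e+11 m. U = -GM*m/r = -(6.674e-11 * 5.78799e+30 * 10000.0) / 1.3464e+11 = -2.869e+13

-2.869e+13 J


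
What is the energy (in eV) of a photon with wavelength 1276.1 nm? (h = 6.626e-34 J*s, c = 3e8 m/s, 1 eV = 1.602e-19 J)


E = hc/lambda = 6.626e-34 * 3e8 / 1.276e-06 = 1.558e-19 J = 0.9724 eV

0.9724 eV


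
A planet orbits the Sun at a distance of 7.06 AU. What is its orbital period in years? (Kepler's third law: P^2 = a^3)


P = a^(3/2) = 7.06^1.5 = 18.7589

18.7589 years


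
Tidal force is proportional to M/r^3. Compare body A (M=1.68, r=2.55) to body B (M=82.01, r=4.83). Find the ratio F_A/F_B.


Ratio = (M1/r1^3) / (M2/r2^3) = (1.68/2.55^3) / (82.01/4.83^3) = 0.1392

0.1392


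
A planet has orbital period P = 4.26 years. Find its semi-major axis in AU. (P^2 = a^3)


a = P^(2/3) = 4.26^(2/3) = 2.6279

2.6279 AU


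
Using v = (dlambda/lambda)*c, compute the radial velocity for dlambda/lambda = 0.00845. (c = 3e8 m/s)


v = (dlambda/lambda) * c = 0.00845 * 3e8 = 2.535e+06

2.535e+06 m/s


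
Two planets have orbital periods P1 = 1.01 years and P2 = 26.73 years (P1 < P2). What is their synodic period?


1/P_syn = |1/P1 - 1/P2| = |1/1.01 - 1/26.73| => P_syn = 1.0497

1.0497 years


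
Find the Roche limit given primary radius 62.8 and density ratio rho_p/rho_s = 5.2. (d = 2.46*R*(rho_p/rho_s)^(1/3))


d_Roche = 2.46 * 62.8 * 5.2^(1/3) = 267.6471

267.6471


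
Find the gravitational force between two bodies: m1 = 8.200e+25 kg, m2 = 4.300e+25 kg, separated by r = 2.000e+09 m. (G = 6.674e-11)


F = G*m1*m2/r^2 = 6.674e-11 * 8.200e+25 * 4.300e+25 / (2.000e+09)^2 = 6.674e-11 * 3.526e+51 / 4.000e+18 = 5.883e+22

5.883e+22 N


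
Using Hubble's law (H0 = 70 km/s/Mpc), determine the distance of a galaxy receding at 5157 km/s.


d = v / H0 = 5157 / 70 = 73.6714

73.6714 Mpc


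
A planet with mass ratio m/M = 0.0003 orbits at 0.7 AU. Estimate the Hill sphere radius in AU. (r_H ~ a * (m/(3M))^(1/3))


r_H = a * (m/3M)^(1/3) = 0.7 * (0.0003/3)^(1/3) = 0.0325

0.0325 AU


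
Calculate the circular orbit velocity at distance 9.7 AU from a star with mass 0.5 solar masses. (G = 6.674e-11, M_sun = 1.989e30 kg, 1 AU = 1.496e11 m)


v = sqrt(GM/r) = sqrt(6.674e-11 * 9.945e+29 / 1.451e+12) = 6763.0692

6763.0692 m/s


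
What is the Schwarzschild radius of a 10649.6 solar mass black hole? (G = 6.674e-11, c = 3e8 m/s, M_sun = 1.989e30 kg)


M = 10649.6 * 1.989e30 kg = 2.11820544e+34 kg. rs = 2GM/c^2 = 2 * 6.674e-11 * 2.11820544e+34 / (3e8)^2 = 3.142e+07

3.142e+07 m


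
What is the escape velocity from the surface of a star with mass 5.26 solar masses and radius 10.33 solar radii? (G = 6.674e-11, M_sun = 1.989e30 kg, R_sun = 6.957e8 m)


M = 5.26 * 1.989e30 kg = 1.046214e+31 kg; R = 10.33 * 6.957e8 m = 7.186581e+09 m. v_esc = sqrt(2GM/R) = sqrt(2 * 6.674e-11 * 1.046214e+31 / 7.186581e+09) = 440815.8485

440815.8485 m/s


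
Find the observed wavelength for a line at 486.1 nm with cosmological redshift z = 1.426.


lam_obs = lam_emit * (1 + z) = 486.1 * (1 + 1.426) = 1179.2786

1179.2786 nm


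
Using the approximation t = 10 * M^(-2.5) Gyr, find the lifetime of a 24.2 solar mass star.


t = 10 * M^(-2.5) = 10 * 24.2^(-2.5) = 0.0035

0.0035 Gyr


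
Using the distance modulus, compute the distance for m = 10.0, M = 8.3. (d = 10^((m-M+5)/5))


d = 10^((m - M + 5)/5) = 10^((10.0 - 8.3 + 5)/5) = 21.8776

21.8776 pc


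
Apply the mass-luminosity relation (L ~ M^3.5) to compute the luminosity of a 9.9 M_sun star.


L/L_sun = (M/M_sun)^3.5 = 9.9^3.5 = 3052.9745

3052.9745 L_sun


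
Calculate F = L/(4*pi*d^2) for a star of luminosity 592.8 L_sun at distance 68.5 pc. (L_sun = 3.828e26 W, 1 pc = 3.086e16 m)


F = L / (4*pi*d^2) = 2.269e+29 / (4*pi*(2.114e+18)^2) = 4.041e-09

4.041e-09 W/m^2


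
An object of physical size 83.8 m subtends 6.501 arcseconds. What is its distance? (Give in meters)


D = size / theta_rad, theta_rad = 6.501 * pi/(180*3600) = 3.152e-05, D = 2.659e+06

2.659e+06 m


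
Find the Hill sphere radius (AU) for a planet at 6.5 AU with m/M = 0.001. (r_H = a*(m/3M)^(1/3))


r_H = a * (m/3M)^(1/3) = 6.5 * (0.001/3)^(1/3) = 0.4507

0.4507 AU


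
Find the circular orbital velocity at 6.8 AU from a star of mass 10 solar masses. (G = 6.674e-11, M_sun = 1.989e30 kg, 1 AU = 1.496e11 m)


v = sqrt(GM/r) = sqrt(6.674e-11 * 1.989e+31 / 1.017e+12) = 36123.5347

36123.5347 m/s


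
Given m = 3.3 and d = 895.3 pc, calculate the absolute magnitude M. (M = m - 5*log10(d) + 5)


M = m - 5*log10(d) + 5 = 3.3 - 5*log10(895.3) + 5 = -6.4598

-6.4598


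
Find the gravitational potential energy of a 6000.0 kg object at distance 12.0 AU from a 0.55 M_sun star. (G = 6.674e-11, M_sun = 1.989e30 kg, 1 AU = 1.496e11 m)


M = 0.55 * 1.989e30 kg = 1.09395e+30 kg; r = 12.0 AU * 1.496e11 m/AU = 1.7952e+12 m. U = -GM*m/r = -(6.674e-11 * 1.09395e+30 * 6000.0) / 1.7952e+12 = -2.440e+11

-2.440e+11 J


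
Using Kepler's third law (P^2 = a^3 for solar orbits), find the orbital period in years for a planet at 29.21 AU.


P = a^(3/2) = 29.21^1.5 = 157.8692

157.8692 years


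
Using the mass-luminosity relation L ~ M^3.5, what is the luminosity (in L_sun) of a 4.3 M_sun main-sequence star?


L/L_sun = (M/M_sun)^3.5 = 4.3^3.5 = 164.8692

164.8692 L_sun


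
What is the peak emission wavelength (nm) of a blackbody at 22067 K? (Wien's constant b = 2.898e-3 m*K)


lam_max = b / T = 2.898e-3 / 22067 = 1.313e-07 m = 131.3273 nm

131.3273 nm


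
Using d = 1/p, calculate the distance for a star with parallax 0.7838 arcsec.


d = 1/p = 1/0.7838 = 1.2758

1.2758 pc


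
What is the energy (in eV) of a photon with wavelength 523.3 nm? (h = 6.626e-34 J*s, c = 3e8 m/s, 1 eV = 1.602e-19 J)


E = hc/lambda = 6.626e-34 * 3e8 / 5.233e-07 = 3.799e-19 J = 2.3712 eV

2.3712 eV


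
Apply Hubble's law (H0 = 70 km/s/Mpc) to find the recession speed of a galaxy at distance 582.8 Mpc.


v = H0 * d = 70 * 582.8 = 40796.0

40796.0 km/s


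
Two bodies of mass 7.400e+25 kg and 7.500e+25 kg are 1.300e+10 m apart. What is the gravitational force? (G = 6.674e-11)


F = G*m1*m2/r^2 = 6.674e-11 * 7.400e+25 * 7.500e+25 / (1.300e+10)^2 = 6.674e-11 * 5.550e+51 / 1.690e+20 = 2.192e+21

2.192e+21 N


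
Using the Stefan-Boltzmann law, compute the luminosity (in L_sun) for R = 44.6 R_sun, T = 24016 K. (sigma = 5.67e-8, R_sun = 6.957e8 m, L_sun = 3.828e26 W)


R = 44.6 * 6.957e8 m = 3.102822e+10 m. L = 4*pi*R^2*sigma*T^4 = 4*pi*(3.102822e+10)^2 * 5.67e-8 * 24016^4 = 2.281966931e+32 W. L/L_sun = 2.281966931e+32 / 3.828e26 = 596125.1127

596125.1127 L_sun


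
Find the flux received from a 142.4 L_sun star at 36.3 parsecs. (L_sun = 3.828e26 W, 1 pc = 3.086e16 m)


F = L / (4*pi*d^2) = 5.451e+28 / (4*pi*(1.120e+18)^2) = 3.457e-09

3.457e-09 W/m^2


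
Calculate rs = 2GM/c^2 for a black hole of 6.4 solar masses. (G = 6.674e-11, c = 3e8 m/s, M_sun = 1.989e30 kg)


M = 6.4 * 1.989e30 kg = 1.27296e+31 kg. rs = 2GM/c^2 = 2 * 6.674e-11 * 1.27296e+31 / (3e8)^2 = 18879.4112

18879.4112 m


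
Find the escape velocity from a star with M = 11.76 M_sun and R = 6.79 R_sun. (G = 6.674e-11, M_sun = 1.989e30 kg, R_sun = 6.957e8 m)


M = 11.76 * 1.989e30 kg = 2.339064e+31 kg; R = 6.79 * 6.957e8 m = 4.723803e+09 m. v_esc = sqrt(2GM/R) = sqrt(2 * 6.674e-11 * 2.339064e+31 / 4.723803e+09) = 812986.3663

812986.3663 m/s


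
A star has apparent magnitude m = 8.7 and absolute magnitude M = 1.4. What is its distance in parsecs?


d = 10^((m - M + 5)/5) = 10^((8.7 - 1.4 + 5)/5) = 288.4032

288.4032 pc


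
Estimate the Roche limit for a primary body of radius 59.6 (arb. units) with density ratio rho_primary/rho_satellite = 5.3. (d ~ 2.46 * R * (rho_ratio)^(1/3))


d_Roche = 2.46 * 59.6 * 5.3^(1/3) = 255.627

255.627


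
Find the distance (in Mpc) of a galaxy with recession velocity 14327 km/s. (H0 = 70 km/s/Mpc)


d = v / H0 = 14327 / 70 = 204.6714

204.6714 Mpc


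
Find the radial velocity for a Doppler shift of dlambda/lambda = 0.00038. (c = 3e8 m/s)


v = (dlambda/lambda) * c = 0.00038 * 3e8 = 114000.0

114000.0 m/s


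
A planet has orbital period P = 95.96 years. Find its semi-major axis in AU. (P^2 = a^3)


a = P^(2/3) = 95.96^(2/3) = 20.9601

20.9601 AU


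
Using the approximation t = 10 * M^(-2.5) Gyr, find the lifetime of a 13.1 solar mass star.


t = 10 * M^(-2.5) = 10 * 13.1^(-2.5) = 0.0161

0.0161 Gyr


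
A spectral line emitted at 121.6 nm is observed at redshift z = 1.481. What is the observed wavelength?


lam_obs = lam_emit * (1 + z) = 121.6 * (1 + 1.481) = 301.6896

301.6896 nm


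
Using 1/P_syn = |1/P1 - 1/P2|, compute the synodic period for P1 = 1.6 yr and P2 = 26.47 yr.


1/P_syn = |1/P1 - 1/P2| = |1/1.6 - 1/26.47| => P_syn = 1.7029

1.7029 years


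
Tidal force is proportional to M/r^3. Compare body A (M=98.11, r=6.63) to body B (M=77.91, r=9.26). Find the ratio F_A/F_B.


Ratio = (M1/r1^3) / (M2/r2^3) = (98.11/6.63^3) / (77.91/9.26^3) = 3.4309

3.4309


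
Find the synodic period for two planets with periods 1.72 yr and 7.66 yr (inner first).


1/P_syn = |1/P1 - 1/P2| = |1/1.72 - 1/7.66| => P_syn = 2.218

2.218 years


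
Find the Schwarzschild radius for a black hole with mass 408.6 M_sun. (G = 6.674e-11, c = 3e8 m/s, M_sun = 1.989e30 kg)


M = 408.6 * 1.989e30 kg = 8.127054e+32 kg. rs = 2GM/c^2 = 2 * 6.674e-11 * 8.127054e+32 / (3e8)^2 = 1.205e+06

1.205e+06 m


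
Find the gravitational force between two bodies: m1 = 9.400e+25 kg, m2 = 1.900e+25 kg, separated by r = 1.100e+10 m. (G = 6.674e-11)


F = G*m1*m2/r^2 = 6.674e-11 * 9.400e+25 * 1.900e+25 / (1.100e+10)^2 = 6.674e-11 * 1.786e+51 / 1.210e+20 = 9.851e+20

9.851e+20 N


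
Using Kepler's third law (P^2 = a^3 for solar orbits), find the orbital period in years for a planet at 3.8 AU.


P = a^(3/2) = 3.8^1.5 = 7.4076

7.4076 years


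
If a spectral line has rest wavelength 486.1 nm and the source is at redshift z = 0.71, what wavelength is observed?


lam_obs = lam_emit * (1 + z) = 486.1 * (1 + 0.71) = 831.231

831.231 nm


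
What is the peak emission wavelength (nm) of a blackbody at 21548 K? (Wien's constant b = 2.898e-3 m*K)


lam_max = b / T = 2.898e-3 / 21548 = 1.345e-07 m = 134.4904 nm

134.4904 nm


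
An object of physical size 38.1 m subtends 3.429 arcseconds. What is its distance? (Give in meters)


D = size / theta_rad, theta_rad = 3.429 * pi/(180*3600) = 1.662e-05, D = 2.292e+06

2.292e+06 m


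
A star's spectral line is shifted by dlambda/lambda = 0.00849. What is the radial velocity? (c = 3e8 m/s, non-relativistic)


v = (dlambda/lambda) * c = 0.00849 * 3e8 = 2.547e+06

2.547e+06 m/s


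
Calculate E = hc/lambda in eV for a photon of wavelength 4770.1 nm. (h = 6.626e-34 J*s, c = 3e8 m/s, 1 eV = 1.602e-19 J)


E = hc/lambda = 6.626e-34 * 3e8 / 4.770e-06 = 4.167e-20 J = 0.2601 eV

0.2601 eV


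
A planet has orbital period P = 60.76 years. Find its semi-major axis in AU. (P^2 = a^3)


a = P^(2/3) = 60.76^(2/3) = 15.4553

15.4553 AU


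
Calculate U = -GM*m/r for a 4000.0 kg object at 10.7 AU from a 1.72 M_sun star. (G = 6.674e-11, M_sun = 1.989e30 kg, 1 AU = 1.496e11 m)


M = 1.72 * 1.989e30 kg = 3.42108e+30 kg; r = 10.7 AU * 1.496e11 m/AU = 1.60072e+12 m. U = -GM*m/r = -(6.674e-11 * 3.42108e+30 * 4000.0) / 1.60072e+12 = -5.706e+11

-5.706e+11 J


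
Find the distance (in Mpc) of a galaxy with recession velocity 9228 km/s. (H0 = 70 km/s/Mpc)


d = v / H0 = 9228 / 70 = 131.8286

131.8286 Mpc


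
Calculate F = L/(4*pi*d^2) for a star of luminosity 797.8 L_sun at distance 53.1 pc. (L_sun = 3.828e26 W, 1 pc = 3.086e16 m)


F = L / (4*pi*d^2) = 3.054e+29 / (4*pi*(1.639e+18)^2) = 9.051e-09

9.051e-09 W/m^2


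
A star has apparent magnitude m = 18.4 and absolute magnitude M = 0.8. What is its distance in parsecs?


d = 10^((m - M + 5)/5) = 10^((18.4 - 0.8 + 5)/5) = 33113.1121

33113.1121 pc


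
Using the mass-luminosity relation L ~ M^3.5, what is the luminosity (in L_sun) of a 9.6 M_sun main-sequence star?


L/L_sun = (M/M_sun)^3.5 = 9.6^3.5 = 2741.2542

2741.2542 L_sun


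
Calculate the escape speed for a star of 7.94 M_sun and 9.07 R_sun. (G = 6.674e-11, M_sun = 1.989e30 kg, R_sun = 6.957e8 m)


M = 7.94 * 1.989e30 kg = 1.579266e+31 kg; R = 9.07 * 6.957e8 m = 6.309999e+09 m. v_esc = sqrt(2GM/R) = sqrt(2 * 6.674e-11 * 1.579266e+31 / 6.309999e+09) = 577991.0274

577991.0274 m/s


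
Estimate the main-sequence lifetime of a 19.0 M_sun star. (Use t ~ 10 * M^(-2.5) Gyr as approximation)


t = 10 * M^(-2.5) = 10 * 19.0^(-2.5) = 0.0064

0.0064 Gyr


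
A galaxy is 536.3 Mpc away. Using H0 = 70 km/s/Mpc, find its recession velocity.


v = H0 * d = 70 * 536.3 = 37541.0

37541.0 km/s


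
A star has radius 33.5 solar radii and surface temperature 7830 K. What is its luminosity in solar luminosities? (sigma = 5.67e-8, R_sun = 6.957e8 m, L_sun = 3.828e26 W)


R = 33.5 * 6.957e8 m = 2.330595e+10 m. L = 4*pi*R^2*sigma*T^4 = 4*pi*(2.330595e+10)^2 * 5.67e-8 * 7830^4 = 1.454700513e+30 W. L/L_sun = 1.454700513e+30 / 3.828e26 = 3800.1581

3800.1581 L_sun


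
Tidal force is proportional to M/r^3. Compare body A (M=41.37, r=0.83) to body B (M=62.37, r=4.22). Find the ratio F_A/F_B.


Ratio = (M1/r1^3) / (M2/r2^3) = (41.37/0.83^3) / (62.37/4.22^3) = 87.1792

87.1792


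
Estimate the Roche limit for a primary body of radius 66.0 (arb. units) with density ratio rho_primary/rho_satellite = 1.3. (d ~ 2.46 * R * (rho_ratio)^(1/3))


d_Roche = 2.46 * 66.0 * 1.3^(1/3) = 177.1985

177.1985


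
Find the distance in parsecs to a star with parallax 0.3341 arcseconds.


d = 1/p = 1/0.3341 = 2.9931

2.9931 pc


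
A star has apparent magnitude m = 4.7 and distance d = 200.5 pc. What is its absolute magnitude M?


M = m - 5*log10(d) + 5 = 4.7 - 5*log10(200.5) + 5 = -1.8106

-1.8106


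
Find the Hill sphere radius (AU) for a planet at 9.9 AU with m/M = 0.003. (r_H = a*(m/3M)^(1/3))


r_H = a * (m/3M)^(1/3) = 9.9 * (0.003/3)^(1/3) = 0.99

0.99 AU


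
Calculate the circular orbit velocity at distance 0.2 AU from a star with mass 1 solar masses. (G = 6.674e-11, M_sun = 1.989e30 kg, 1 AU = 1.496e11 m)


v = sqrt(GM/r) = sqrt(6.674e-11 * 1.989e+30 / 2.992e+10) = 66608.5068

66608.5068 m/s


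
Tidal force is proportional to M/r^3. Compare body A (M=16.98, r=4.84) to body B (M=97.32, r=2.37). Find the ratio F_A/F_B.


Ratio = (M1/r1^3) / (M2/r2^3) = (16.98/4.84^3) / (97.32/2.37^3) = 0.0205

0.0205


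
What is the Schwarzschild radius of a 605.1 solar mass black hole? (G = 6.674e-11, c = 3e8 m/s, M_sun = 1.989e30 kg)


M = 605.1 * 1.989e30 kg = 1.2035439e+33 kg. rs = 2GM/c^2 = 2 * 6.674e-11 * 1.2035439e+33 / (3e8)^2 = 1.785e+06

1.785e+06 m


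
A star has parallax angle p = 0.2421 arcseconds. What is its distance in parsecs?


d = 1/p = 1/0.2421 = 4.1305

4.1305 pc


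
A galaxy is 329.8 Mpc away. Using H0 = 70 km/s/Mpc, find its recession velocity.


v = H0 * d = 70 * 329.8 = 23086.0

23086.0 km/s


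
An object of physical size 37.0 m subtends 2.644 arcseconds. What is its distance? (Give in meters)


D = size / theta_rad, theta_rad = 2.644 * pi/(180*3600) = 1.282e-05, D = 2.886e+06

2.886e+06 m


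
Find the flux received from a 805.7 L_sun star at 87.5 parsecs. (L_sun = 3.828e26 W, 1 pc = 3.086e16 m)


F = L / (4*pi*d^2) = 3.084e+29 / (4*pi*(2.700e+18)^2) = 3.366e-09

3.366e-09 W/m^2


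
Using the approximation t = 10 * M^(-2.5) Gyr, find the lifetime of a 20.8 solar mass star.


t = 10 * M^(-2.5) = 10 * 20.8^(-2.5) = 0.0051

0.0051 Gyr


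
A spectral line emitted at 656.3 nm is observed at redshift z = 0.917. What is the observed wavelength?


lam_obs = lam_emit * (1 + z) = 656.3 * (1 + 0.917) = 1258.1271

1258.1271 nm


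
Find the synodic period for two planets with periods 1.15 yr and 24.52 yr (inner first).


1/P_syn = |1/P1 - 1/P2| = |1/1.15 - 1/24.52| => P_syn = 1.2066

1.2066 years


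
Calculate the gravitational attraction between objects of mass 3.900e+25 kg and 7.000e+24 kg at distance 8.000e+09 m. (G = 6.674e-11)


F = G*m1*m2/r^2 = 6.674e-11 * 3.900e+25 * 7.000e+24 / (8.000e+09)^2 = 6.674e-11 * 2.730e+50 / 6.400e+19 = 2.847e+20

2.847e+20 N


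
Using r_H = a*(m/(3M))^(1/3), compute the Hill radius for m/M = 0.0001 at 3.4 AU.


r_H = a * (m/3M)^(1/3) = 3.4 * (0.0001/3)^(1/3) = 0.1094

0.1094 AU


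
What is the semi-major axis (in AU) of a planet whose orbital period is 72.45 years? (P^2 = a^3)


a = P^(2/3) = 72.45^(2/3) = 17.379

17.379 AU


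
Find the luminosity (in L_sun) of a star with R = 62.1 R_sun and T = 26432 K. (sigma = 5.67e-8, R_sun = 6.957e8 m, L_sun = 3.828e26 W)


R = 62.1 * 6.957e8 m = 4.320297e+10 m. L = 4*pi*R^2*sigma*T^4 = 4*pi*(4.320297e+10)^2 * 5.67e-8 * 26432^4 = 6.491427822e+32 W. L/L_sun = 6.491427822e+32 / 3.828e26 = 1.696e+06

1.696e+06 L_sun


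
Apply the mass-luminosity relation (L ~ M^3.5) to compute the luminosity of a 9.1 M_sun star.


L/L_sun = (M/M_sun)^3.5 = 9.1^3.5 = 2273.2378

2273.2378 L_sun


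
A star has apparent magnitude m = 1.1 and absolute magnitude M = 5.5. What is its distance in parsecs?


d = 10^((m - M + 5)/5) = 10^((1.1 - 5.5 + 5)/5) = 1.3183

1.3183 pc


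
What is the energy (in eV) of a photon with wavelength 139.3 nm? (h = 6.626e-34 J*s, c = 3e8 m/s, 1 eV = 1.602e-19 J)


E = hc/lambda = 6.626e-34 * 3e8 / 1.393e-07 = 1.427e-18 J = 8.9076 eV

8.9076 eV


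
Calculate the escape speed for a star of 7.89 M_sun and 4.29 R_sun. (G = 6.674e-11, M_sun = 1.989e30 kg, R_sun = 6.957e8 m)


M = 7.89 * 1.989e30 kg = 1.569321e+31 kg; R = 4.29 * 6.957e8 m = 2.984553e+09 m. v_esc = sqrt(2GM/R) = sqrt(2 * 6.674e-11 * 1.569321e+31 / 2.984553e+09) = 837769.1124

837769.1124 m/s


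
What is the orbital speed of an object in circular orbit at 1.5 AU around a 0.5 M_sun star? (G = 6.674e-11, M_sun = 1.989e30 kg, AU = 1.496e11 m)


v = sqrt(GM/r) = sqrt(6.674e-11 * 9.945e+29 / 2.244e+11) = 17198.2425

17198.2425 m/s


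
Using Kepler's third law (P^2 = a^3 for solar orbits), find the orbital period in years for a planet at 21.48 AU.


P = a^(3/2) = 21.48^1.5 = 99.5523

99.5523 years


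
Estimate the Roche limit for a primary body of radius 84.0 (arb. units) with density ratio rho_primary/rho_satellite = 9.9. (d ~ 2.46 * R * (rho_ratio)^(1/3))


d_Roche = 2.46 * 84.0 * 9.9^(1/3) = 443.7034

443.7034


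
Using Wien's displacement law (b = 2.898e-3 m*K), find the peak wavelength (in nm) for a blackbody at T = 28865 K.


lam_max = b / T = 2.898e-3 / 28865 = 1.004e-07 m = 100.3984 nm

100.3984 nm


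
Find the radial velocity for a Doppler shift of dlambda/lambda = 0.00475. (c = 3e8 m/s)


v = (dlambda/lambda) * c = 0.00475 * 3e8 = 1.425e+06

1.425e+06 m/s


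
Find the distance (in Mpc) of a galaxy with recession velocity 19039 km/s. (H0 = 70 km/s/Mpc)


d = v / H0 = 19039 / 70 = 271.9857

271.9857 Mpc


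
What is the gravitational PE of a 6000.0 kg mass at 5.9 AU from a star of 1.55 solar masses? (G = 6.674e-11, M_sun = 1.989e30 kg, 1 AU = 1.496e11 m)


M = 1.55 * 1.989e30 kg = 3.08295e+30 kg; r = 5.9 AU * 1.496e11 m/AU = 8.8264e+11 m. U = -GM*m/r = -(6.674e-11 * 3.08295e+30 * 6000.0) / 8.8264e+11 = -1.399e+12

-1.399e+12 J
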